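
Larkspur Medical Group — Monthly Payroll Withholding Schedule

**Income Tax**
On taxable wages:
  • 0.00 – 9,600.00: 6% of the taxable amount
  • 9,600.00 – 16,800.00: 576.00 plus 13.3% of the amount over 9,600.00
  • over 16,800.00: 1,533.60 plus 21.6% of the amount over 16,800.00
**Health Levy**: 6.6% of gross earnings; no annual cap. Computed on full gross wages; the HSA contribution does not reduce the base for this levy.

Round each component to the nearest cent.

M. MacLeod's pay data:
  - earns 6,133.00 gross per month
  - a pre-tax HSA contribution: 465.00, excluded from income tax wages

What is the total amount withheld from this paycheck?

744.86

Income Tax: taxable = 6,133.00 − 465.00 = 5,668.00
  6% × 5,668.00 = 340.08
Health Levy: 6.6% × 6,133.00 = 404.78
Total: 340.08 + 404.78 = 744.86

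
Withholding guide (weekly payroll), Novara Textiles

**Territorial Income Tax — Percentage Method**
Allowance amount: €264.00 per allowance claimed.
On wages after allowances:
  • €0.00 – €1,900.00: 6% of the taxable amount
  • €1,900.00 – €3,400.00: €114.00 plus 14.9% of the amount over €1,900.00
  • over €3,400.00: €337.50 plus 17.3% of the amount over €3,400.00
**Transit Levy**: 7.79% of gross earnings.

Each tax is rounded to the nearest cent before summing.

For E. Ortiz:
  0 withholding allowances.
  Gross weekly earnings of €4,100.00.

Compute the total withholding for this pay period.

€777.99

Territorial Income Tax: taxable = €4,100.00
  €337.50 + 17.3% × (€4,100.00 − €3,400.00) = €337.50 + 17.3% × €700.00 = €458.60
Transit Levy: 7.79% × €4,100.00 = €319.39
Total: €458.60 + €319.39 = €777.99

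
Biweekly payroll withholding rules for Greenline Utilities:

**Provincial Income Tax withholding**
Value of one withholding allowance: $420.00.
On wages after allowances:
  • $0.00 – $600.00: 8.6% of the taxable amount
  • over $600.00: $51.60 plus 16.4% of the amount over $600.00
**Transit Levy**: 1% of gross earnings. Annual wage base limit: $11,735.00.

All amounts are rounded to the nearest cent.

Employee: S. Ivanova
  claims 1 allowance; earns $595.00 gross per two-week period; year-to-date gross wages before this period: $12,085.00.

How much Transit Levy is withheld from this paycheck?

Transit Levy: YTD $12,085.00 ≥ cap $11,735.00 → $0.00

$0.00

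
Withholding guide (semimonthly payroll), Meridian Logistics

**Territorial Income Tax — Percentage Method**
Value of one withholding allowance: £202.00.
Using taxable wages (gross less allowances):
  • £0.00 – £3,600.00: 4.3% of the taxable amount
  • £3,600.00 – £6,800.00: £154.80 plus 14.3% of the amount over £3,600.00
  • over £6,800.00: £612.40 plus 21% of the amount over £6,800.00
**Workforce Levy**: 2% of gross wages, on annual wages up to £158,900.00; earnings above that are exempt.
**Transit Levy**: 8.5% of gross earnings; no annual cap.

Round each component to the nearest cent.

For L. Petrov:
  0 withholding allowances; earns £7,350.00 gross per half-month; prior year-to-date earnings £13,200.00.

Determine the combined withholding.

Territorial Income Tax: taxable = £7,350.00
  £612.40 + 21% × (£7,350.00 − £6,800.00) = £612.40 + 21% × £550.00 = £727.90
Workforce Levy: 2% × £7,350.00 = £147.00
Transit Levy: 8.5% × £7,350.00 = £624.75
Total: £727.90 + £147.00 + £624.75 = £1,499.65

£1,499.65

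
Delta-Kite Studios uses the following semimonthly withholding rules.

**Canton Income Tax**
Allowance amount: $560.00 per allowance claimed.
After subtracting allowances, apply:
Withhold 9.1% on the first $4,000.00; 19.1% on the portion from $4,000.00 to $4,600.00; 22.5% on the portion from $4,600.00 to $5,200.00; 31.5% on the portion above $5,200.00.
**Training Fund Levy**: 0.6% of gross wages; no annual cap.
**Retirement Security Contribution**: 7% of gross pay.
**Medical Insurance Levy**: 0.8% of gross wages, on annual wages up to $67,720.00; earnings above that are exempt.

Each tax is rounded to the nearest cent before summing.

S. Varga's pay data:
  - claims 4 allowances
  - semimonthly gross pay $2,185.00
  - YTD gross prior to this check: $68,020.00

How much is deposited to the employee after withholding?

$2,018.94

Canton Income Tax: taxable = $2,185.00 − 4×$560.00 = $-55.00
  Taxable ≤ 0 → $0.00
Training Fund Levy: 0.6% × $2,185.00 = $13.11
Retirement Security Contribution: 7% × $2,185.00 = $152.95
Medical Insurance Levy: YTD $68,020.00 ≥ cap $67,720.00 → $0.00
Total withheld: $0.00 + $13.11 + $152.95 + $0.00 = $166.06
Net pay: $2,185.00 − $166.06 = $2,018.94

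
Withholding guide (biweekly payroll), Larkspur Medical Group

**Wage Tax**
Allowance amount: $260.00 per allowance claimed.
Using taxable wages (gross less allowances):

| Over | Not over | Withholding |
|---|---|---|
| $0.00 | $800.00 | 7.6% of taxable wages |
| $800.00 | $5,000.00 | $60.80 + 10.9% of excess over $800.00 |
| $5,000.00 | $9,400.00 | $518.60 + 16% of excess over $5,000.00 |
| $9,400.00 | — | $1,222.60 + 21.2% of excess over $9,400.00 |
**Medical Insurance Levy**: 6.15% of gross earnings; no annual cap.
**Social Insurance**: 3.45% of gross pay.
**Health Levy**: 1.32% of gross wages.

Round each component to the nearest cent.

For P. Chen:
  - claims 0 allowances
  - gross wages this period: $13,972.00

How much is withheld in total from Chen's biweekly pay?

Wage Tax: taxable = $13,972.00
  $1,222.60 + 21.2% × ($13,972.00 − $9,400.00) = $1,222.60 + 21.2% × $4,572.00 = $2,191.86
Medical Insurance Levy: 6.15% × $13,972.00 = $859.28
Social Insurance: 3.45% × $13,972.00 = $482.03
Health Levy: 1.32% × $13,972.00 = $184.43
Total: $2,191.86 + $859.28 + $482.03 + $184.43 = $3,717.60

$3,717.60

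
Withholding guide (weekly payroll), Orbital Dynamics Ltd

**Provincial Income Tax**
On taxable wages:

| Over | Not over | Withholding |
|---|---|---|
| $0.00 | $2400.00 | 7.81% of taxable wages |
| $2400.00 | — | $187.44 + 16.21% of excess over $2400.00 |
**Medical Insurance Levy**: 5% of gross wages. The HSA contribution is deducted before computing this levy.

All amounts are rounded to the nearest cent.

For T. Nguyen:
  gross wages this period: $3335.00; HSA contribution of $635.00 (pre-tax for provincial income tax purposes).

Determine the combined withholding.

$371.07

Provincial Income Tax: taxable = $3335.00 − $635.00 = $2700.00
  $187.44 + 16.21% × ($2700.00 − $2400.00) = $187.44 + 16.21% × $300.00 = $236.07
Medical Insurance Levy: 5% × $2700.00 = $135.00
Total: $236.07 + $135.00 = $371.07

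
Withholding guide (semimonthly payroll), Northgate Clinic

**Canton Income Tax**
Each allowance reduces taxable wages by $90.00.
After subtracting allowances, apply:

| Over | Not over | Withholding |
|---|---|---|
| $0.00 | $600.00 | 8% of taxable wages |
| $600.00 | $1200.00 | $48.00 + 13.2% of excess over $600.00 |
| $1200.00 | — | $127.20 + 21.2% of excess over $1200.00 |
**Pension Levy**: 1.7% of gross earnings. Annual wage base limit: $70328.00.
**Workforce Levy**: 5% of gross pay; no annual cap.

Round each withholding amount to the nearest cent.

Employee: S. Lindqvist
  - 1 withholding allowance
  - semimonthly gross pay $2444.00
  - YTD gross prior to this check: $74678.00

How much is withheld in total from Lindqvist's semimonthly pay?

Canton Income Tax: taxable = $2444.00 − 1×$90.00 = $2354.00
  $127.20 + 21.2% × ($2354.00 − $1200.00) = $127.20 + 21.2% × $1154.00 = $371.85
Pension Levy: YTD $74678.00 ≥ cap $70328.00 → $0.00
Workforce Levy: 5% × $2444.00 = $122.20
Total: $371.85 + $0.00 + $122.20 = $494.05

$494.05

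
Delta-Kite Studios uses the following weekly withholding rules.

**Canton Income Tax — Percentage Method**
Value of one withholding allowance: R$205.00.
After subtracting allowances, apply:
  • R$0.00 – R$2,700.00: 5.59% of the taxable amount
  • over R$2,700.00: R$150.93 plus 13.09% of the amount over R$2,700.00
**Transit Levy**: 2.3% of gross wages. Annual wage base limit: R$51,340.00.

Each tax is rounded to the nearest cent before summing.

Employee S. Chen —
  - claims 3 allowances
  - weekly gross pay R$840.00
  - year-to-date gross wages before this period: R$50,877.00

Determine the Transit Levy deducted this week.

R$10.65

Transit Levy: cap R$51,340.00 − YTD R$50,877.00 = R$463.00 subject; 2.3% × R$463.00 = R$10.65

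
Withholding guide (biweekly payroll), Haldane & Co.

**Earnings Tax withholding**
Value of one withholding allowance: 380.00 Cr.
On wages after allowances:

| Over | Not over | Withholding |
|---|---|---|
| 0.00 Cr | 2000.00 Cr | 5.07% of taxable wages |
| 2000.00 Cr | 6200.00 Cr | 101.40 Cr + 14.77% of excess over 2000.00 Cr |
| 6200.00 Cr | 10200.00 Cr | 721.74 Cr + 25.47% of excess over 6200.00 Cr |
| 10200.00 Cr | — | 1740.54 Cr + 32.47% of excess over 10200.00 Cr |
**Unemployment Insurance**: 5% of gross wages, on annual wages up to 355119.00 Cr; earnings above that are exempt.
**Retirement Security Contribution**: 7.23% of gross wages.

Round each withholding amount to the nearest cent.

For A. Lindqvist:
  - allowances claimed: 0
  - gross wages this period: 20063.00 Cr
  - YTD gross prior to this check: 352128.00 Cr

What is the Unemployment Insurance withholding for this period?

149.55 Cr

Unemployment Insurance: cap 355119.00 Cr − YTD 352128.00 Cr = 2991.00 Cr subject; 5% × 2991.00 Cr = 149.55 Cr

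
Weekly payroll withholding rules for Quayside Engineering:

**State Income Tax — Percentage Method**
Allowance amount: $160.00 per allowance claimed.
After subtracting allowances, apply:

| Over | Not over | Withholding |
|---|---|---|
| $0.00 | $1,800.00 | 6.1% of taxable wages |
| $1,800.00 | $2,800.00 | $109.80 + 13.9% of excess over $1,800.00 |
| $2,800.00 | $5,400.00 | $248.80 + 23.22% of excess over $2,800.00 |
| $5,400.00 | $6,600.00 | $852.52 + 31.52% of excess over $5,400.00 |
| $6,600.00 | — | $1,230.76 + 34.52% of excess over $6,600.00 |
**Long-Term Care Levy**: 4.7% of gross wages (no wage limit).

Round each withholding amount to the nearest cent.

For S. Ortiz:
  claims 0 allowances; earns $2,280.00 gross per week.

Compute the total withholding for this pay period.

State Income Tax: taxable = $2,280.00
  $109.80 + 13.9% × ($2,280.00 − $1,800.00) = $109.80 + 13.9% × $480.00 = $176.52
Long-Term Care Levy: 4.7% × $2,280.00 = $107.16
Total: $176.52 + $107.16 = $283.68

$283.68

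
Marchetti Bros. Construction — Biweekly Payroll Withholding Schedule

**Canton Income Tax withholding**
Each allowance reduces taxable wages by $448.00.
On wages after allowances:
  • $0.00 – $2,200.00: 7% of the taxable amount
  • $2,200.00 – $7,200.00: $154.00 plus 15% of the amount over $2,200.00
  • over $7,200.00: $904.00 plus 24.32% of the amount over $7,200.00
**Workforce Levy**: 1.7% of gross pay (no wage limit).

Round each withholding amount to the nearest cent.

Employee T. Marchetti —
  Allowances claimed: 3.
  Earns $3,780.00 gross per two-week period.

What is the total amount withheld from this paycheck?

$253.66

Canton Income Tax: taxable = $3,780.00 − 3×$448.00 = $2,436.00
  $154.00 + 15% × ($2,436.00 − $2,200.00) = $154.00 + 15% × $236.00 = $189.40
Workforce Levy: 1.7% × $3,780.00 = $64.26
Total: $189.40 + $64.26 = $253.66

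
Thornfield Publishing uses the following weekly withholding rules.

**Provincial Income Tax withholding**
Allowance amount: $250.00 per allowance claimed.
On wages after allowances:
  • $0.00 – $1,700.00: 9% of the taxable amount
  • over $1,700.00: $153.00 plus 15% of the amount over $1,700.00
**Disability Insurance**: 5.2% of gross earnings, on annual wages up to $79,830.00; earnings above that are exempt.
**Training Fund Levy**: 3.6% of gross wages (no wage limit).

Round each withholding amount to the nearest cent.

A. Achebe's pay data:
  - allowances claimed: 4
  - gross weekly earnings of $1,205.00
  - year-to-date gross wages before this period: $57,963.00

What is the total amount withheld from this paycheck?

Provincial Income Tax: taxable = $1,205.00 − 4×$250.00 = $205.00
  9% × $205.00 = $18.45
Disability Insurance: 5.2% × $1,205.00 = $62.66
Training Fund Levy: 3.6% × $1,205.00 = $43.38
Total: $18.45 + $62.66 + $43.38 = $124.49

$124.49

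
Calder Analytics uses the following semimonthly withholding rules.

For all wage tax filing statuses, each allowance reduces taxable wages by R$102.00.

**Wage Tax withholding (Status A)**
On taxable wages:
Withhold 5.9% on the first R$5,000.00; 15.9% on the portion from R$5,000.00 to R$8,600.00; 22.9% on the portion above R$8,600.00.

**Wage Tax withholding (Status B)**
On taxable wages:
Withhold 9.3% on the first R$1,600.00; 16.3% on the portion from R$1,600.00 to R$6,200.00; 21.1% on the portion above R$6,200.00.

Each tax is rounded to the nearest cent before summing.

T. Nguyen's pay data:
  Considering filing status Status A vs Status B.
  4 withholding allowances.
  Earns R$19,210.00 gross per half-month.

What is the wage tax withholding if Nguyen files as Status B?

R$3,557.62

Wage Tax (Status B): taxable = R$19,210.00 − 4×R$102.00 = R$18,802.00
  R$898.60 + 21.1% × (R$18,802.00 − R$6,200.00) = R$898.60 + 21.1% × R$12,602.00 = R$3,557.62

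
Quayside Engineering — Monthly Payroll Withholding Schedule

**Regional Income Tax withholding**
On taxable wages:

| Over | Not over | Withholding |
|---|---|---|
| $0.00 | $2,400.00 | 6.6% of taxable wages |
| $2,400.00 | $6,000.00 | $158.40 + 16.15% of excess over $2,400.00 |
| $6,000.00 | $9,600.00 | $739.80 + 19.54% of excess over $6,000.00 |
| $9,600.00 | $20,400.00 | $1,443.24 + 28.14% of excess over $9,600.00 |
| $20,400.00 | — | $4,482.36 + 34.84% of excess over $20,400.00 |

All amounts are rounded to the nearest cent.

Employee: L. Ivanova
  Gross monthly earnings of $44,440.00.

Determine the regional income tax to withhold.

Regional Income Tax: taxable = $44,440.00
  $4,482.36 + 34.84% × ($44,440.00 − $20,400.00) = $4,482.36 + 34.84% × $24,040.00 = $12,857.90

$12,857.90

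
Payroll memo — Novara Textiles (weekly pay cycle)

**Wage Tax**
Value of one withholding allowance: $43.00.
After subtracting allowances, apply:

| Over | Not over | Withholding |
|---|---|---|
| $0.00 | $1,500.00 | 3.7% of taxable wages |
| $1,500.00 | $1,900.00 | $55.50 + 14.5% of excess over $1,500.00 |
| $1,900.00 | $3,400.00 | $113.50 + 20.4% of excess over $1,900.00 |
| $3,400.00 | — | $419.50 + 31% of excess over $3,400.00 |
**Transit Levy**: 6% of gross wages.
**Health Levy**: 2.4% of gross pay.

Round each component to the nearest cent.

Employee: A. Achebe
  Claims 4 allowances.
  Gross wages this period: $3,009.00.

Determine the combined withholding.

Wage Tax: taxable = $3,009.00 − 4×$43.00 = $2,837.00
  $113.50 + 20.4% × ($2,837.00 − $1,900.00) = $113.50 + 20.4% × $937.00 = $304.65
Transit Levy: 6% × $3,009.00 = $180.54
Health Levy: 2.4% × $3,009.00 = $72.22
Total: $304.65 + $180.54 + $72.22 = $557.41

$557.41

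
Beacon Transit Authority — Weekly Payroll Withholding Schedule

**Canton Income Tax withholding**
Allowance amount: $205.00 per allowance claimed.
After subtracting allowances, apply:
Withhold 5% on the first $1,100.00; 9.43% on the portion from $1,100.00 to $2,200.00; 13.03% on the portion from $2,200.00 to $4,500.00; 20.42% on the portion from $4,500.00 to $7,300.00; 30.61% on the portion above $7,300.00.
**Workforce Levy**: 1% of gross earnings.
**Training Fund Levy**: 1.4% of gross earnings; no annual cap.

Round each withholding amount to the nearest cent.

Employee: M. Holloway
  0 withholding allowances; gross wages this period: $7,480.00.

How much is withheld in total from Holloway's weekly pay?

Canton Income Tax: taxable = $7,480.00
  $1,030.18 + 30.61% × ($7,480.00 − $7,300.00) = $1,030.18 + 30.61% × $180.00 = $1,085.28
Workforce Levy: 1% × $7,480.00 = $74.80
Training Fund Levy: 1.4% × $7,480.00 = $104.72
Total: $1,085.28 + $74.80 + $104.72 = $1,264.80

$1,264.80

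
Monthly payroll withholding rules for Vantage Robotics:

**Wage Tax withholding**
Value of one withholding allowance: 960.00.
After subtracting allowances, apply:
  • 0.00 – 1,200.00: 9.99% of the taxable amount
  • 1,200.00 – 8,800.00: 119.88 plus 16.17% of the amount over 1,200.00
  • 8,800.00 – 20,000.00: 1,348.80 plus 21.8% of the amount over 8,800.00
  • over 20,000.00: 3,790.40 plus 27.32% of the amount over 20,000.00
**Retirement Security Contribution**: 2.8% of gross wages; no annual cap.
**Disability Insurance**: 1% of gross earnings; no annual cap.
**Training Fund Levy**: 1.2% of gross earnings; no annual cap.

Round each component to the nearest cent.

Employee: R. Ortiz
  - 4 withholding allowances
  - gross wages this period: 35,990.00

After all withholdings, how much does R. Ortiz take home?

27,080.72

Wage Tax: taxable = 35,990.00 − 4×960.00 = 32,150.00
  3,790.40 + 27.32% × (32,150.00 − 20,000.00) = 3,790.40 + 27.32% × 12,150.00 = 7,109.78
Retirement Security Contribution: 2.8% × 35,990.00 = 1,007.72
Disability Insurance: 1% × 35,990.00 = 359.90
Training Fund Levy: 1.2% × 35,990.00 = 431.88
Total withheld: 7,109.78 + 1,007.72 + 359.90 + 431.88 = 8,909.28
Net pay: 35,990.00 − 8,909.28 = 27,080.72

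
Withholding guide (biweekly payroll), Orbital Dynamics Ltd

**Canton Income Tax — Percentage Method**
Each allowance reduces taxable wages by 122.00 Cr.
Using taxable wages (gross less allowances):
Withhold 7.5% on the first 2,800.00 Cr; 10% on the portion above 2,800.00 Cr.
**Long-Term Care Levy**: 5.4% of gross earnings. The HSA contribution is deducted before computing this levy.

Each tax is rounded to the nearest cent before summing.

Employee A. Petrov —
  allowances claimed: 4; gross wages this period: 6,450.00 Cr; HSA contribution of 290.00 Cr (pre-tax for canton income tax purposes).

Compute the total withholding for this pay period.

Canton Income Tax: taxable = 6,450.00 Cr − 290.00 Cr − 4×122.00 Cr = 5,672.00 Cr
  210.00 Cr + 10% × (5,672.00 Cr − 2,800.00 Cr) = 210.00 Cr + 10% × 2,872.00 Cr = 497.20 Cr
Long-Term Care Levy: 5.4% × 6,160.00 Cr = 332.64 Cr
Total: 497.20 Cr + 332.64 Cr = 829.84 Cr

829.84 Cr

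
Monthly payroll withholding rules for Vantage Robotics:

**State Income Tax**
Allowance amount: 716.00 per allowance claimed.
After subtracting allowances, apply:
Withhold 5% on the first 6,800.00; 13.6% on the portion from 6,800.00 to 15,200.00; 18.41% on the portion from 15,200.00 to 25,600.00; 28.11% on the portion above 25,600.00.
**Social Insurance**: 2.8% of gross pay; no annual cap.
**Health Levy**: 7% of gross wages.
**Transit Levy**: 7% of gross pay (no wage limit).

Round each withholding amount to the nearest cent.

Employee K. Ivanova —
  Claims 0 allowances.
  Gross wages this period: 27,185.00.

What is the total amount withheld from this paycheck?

8,409.66

State Income Tax: taxable = 27,185.00
  3,397.04 + 28.11% × (27,185.00 − 25,600.00) = 3,397.04 + 28.11% × 1,585.00 = 3,842.58
Social Insurance: 2.8% × 27,185.00 = 761.18
Health Levy: 7% × 27,185.00 = 1,902.95
Transit Levy: 7% × 27,185.00 = 1,902.95
Total: 3,842.58 + 761.18 + 1,902.95 + 1,902.95 = 8,409.66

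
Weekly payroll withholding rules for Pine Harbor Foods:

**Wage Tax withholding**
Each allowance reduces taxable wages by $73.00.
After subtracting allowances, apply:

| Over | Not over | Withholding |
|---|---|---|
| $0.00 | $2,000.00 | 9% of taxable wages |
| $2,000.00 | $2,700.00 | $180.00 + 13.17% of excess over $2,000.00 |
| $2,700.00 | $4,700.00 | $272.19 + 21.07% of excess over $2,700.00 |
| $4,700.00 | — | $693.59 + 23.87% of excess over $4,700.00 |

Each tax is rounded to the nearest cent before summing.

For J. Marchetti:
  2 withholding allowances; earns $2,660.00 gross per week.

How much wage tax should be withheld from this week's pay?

$247.69

Wage Tax: taxable = $2,660.00 − 2×$73.00 = $2,514.00
  $180.00 + 13.17% × ($2,514.00 − $2,000.00) = $180.00 + 13.17% × $514.00 = $247.69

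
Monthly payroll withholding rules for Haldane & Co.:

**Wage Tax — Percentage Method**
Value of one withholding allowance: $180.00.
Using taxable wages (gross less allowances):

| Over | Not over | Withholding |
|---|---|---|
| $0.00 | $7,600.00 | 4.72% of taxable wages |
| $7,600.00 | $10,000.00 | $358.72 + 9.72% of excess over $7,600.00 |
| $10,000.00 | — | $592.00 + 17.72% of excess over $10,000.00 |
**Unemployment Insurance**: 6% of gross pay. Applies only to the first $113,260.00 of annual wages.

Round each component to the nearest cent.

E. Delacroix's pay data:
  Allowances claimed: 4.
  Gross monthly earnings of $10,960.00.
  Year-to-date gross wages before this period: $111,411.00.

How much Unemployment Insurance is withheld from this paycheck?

$110.94

Unemployment Insurance: cap $113,260.00 − YTD $111,411.00 = $1,849.00 subject; 6% × $1,849.00 = $110.94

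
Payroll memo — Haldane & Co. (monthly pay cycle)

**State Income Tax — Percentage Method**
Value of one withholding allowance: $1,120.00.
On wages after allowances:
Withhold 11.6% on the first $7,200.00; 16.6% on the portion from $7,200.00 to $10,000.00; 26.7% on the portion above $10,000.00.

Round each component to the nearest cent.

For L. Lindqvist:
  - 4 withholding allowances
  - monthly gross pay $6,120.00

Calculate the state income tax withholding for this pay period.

$190.24

State Income Tax: taxable = $6,120.00 − 4×$1,120.00 = $1,640.00
  11.6% × $1,640.00 = $190.24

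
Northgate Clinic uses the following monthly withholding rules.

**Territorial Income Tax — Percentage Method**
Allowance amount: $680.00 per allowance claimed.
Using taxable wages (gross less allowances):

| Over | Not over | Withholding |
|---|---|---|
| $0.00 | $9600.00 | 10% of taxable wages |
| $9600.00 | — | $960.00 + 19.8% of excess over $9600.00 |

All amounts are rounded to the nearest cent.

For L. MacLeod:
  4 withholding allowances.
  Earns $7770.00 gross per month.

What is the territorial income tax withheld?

Territorial Income Tax: taxable = $7770.00 − 4×$680.00 = $5050.00
  10% × $5050.00 = $505.00

$505.00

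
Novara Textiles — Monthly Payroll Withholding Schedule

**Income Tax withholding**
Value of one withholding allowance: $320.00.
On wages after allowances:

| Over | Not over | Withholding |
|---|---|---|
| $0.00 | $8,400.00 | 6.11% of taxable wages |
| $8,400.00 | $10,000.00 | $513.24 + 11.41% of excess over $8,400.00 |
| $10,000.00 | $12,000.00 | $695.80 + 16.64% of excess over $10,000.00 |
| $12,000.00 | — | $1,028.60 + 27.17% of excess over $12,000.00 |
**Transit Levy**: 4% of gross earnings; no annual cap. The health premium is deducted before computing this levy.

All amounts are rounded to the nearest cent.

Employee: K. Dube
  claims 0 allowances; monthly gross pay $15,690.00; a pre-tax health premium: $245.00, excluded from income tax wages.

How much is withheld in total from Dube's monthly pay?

Income Tax: taxable = $15,690.00 − $245.00 = $15,445.00
  $1,028.60 + 27.17% × ($15,445.00 − $12,000.00) = $1,028.60 + 27.17% × $3,445.00 = $1,964.61
Transit Levy: 4% × $15,445.00 = $617.80
Total: $1,964.61 + $617.80 = $2,582.41

$2,582.41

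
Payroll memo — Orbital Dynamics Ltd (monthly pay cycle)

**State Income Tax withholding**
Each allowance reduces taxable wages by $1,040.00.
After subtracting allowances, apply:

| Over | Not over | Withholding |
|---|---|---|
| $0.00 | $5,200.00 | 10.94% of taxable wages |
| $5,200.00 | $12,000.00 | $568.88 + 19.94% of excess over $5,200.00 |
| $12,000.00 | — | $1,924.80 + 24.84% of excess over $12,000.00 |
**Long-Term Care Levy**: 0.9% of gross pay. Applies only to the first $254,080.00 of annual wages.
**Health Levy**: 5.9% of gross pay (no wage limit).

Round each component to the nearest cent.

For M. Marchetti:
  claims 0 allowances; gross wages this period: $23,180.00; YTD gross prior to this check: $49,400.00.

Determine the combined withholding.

State Income Tax: taxable = $23,180.00
  $1,924.80 + 24.84% × ($23,180.00 − $12,000.00) = $1,924.80 + 24.84% × $11,180.00 = $4,701.91
Long-Term Care Levy: 0.9% × $23,180.00 = $208.62
Health Levy: 5.9% × $23,180.00 = $1,367.62
Total: $4,701.91 + $208.62 + $1,367.62 = $6,278.15

$6,278.15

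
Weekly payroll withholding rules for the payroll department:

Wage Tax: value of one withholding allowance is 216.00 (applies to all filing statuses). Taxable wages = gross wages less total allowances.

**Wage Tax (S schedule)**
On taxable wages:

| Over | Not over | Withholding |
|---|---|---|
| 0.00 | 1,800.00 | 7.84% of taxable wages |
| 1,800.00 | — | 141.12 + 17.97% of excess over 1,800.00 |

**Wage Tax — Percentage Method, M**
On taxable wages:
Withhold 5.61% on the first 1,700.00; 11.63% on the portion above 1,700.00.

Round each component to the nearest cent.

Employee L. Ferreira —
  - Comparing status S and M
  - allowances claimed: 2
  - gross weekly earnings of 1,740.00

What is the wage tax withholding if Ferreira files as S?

102.55

Wage Tax (S): taxable = 1,740.00 − 2×216.00 = 1,308.00
  7.84% × 1,308.00 = 102.55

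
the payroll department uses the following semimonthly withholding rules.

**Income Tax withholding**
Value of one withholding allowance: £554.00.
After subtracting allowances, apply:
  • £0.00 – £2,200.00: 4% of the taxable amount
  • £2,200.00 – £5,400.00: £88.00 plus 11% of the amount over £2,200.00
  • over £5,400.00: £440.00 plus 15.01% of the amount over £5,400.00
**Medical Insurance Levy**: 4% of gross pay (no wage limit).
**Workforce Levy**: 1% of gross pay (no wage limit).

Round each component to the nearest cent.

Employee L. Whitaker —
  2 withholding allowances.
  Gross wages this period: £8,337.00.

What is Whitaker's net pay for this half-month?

£7,205.62

Income Tax: taxable = £8,337.00 − 2×£554.00 = £7,229.00
  £440.00 + 15.01% × (£7,229.00 − £5,400.00) = £440.00 + 15.01% × £1,829.00 = £714.53
Medical Insurance Levy: 4% × £8,337.00 = £333.48
Workforce Levy: 1% × £8,337.00 = £83.37
Total withheld: £714.53 + £333.48 + £83.37 = £1,131.38
Net pay: £8,337.00 − £1,131.38 = £7,205.62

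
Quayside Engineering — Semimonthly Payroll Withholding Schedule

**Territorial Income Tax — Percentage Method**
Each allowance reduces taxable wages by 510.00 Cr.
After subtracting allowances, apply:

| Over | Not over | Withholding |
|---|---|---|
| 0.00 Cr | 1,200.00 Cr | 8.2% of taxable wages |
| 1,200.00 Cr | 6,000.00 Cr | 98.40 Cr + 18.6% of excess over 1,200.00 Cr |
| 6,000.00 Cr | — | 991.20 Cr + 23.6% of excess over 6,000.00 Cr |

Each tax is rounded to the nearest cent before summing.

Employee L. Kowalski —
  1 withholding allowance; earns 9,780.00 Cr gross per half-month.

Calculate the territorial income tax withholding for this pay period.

Territorial Income Tax: taxable = 9,780.00 Cr − 1×510.00 Cr = 9,270.00 Cr
  991.20 Cr + 23.6% × (9,270.00 Cr − 6,000.00 Cr) = 991.20 Cr + 23.6% × 3,270.00 Cr = 1,762.92 Cr

1,762.92 Cr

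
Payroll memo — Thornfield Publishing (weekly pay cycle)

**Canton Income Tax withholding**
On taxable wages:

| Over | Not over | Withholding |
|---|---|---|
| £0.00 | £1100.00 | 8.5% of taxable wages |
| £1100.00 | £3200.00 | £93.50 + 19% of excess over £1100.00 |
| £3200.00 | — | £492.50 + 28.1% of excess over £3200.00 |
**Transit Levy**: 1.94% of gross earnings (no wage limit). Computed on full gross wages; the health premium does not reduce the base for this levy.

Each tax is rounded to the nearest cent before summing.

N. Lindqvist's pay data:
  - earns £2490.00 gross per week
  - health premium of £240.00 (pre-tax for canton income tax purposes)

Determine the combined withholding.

£360.31

Canton Income Tax: taxable = £2490.00 − £240.00 = £2250.00
  £93.50 + 19% × (£2250.00 − £1100.00) = £93.50 + 19% × £1150.00 = £312.00
Transit Levy: 1.94% × £2490.00 = £48.31
Total: £312.00 + £48.31 = £360.31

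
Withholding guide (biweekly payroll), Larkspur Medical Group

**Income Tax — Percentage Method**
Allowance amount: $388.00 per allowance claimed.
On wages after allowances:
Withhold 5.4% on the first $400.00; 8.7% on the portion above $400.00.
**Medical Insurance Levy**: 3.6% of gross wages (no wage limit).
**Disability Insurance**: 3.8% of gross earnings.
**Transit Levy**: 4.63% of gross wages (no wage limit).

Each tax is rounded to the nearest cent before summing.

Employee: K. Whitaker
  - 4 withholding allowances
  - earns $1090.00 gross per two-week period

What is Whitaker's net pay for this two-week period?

$958.87

Income Tax: taxable = $1090.00 − 4×$388.00 = $-462.00
  Taxable ≤ 0 → $0.00
Medical Insurance Levy: 3.6% × $1090.00 = $39.24
Disability Insurance: 3.8% × $1090.00 = $41.42
Transit Levy: 4.63% × $1090.00 = $50.47
Total withheld: $0.00 + $39.24 + $41.42 + $50.47 = $131.13
Net pay: $1090.00 − $131.13 = $958.87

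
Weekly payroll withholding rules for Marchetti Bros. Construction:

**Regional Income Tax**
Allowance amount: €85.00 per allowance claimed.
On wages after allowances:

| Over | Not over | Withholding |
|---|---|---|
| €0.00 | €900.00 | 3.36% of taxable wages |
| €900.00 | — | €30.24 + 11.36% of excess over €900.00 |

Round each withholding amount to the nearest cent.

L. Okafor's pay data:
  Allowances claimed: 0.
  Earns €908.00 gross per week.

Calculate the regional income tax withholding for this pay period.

Regional Income Tax: taxable = €908.00
  €30.24 + 11.36% × (€908.00 − €900.00) = €30.24 + 11.36% × €8.00 = €31.15

€31.15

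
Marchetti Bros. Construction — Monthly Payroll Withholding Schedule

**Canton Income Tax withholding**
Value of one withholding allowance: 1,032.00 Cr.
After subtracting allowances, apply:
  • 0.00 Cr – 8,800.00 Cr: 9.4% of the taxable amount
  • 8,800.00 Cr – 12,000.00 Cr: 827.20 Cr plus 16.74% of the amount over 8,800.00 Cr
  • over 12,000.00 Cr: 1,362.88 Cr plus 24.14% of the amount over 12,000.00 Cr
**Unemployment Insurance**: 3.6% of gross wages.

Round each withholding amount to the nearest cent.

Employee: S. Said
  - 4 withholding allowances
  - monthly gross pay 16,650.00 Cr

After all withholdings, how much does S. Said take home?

14,561.71 Cr

Canton Income Tax: taxable = 16,650.00 Cr − 4×1,032.00 Cr = 12,522.00 Cr
  1,362.88 Cr + 24.14% × (12,522.00 Cr − 12,000.00 Cr) = 1,362.88 Cr + 24.14% × 522.00 Cr = 1,488.89 Cr
Unemployment Insurance: 3.6% × 16,650.00 Cr = 599.40 Cr
Total withheld: 1,488.89 Cr + 599.40 Cr = 2,088.29 Cr
Net pay: 16,650.00 Cr − 2,088.29 Cr = 14,561.71 Cr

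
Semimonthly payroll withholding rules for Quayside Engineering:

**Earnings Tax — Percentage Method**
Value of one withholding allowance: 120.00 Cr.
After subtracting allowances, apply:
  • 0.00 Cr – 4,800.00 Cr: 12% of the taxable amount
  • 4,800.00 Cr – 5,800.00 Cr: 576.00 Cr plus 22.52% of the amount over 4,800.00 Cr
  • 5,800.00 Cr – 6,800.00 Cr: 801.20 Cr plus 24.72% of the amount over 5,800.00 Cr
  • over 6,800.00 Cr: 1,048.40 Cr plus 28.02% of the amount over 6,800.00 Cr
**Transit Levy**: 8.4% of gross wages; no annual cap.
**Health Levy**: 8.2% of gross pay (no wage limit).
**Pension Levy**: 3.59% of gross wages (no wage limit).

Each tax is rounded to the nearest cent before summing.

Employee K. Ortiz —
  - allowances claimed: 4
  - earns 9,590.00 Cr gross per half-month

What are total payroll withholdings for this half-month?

Earnings Tax: taxable = 9,590.00 Cr − 4×120.00 Cr = 9,110.00 Cr
  1,048.40 Cr + 28.02% × (9,110.00 Cr − 6,800.00 Cr) = 1,048.40 Cr + 28.02% × 2,310.00 Cr = 1,695.66 Cr
Transit Levy: 8.4% × 9,590.00 Cr = 805.56 Cr
Health Levy: 8.2% × 9,590.00 Cr = 786.38 Cr
Pension Levy: 3.59% × 9,590.00 Cr = 344.28 Cr
Total: 1,695.66 Cr + 805.56 Cr + 786.38 Cr + 344.28 Cr = 3,631.88 Cr

3,631.88 Cr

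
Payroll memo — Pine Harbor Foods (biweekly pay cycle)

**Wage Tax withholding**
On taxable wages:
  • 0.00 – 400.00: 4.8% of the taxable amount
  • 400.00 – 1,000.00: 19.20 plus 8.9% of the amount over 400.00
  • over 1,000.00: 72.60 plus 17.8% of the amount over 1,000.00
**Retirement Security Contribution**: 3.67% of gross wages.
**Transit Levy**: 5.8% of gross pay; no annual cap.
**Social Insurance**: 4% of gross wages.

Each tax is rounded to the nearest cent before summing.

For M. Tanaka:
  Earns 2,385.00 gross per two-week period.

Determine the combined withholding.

640.39

Wage Tax: taxable = 2,385.00
  72.60 + 17.8% × (2,385.00 − 1,000.00) = 72.60 + 17.8% × 1,385.00 = 319.13
Retirement Security Contribution: 3.67% × 2,385.00 = 87.53
Transit Levy: 5.8% × 2,385.00 = 138.33
Social Insurance: 4% × 2,385.00 = 95.40
Total: 319.13 + 87.53 + 138.33 + 95.40 = 640.39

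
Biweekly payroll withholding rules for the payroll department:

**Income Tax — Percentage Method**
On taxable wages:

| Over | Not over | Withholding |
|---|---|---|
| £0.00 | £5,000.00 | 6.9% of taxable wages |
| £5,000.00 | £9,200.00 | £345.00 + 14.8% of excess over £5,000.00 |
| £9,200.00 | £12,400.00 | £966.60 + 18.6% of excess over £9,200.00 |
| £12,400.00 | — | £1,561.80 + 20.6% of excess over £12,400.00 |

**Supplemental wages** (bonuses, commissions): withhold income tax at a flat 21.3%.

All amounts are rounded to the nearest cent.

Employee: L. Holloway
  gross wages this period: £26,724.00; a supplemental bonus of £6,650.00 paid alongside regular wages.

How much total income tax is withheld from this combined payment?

Income Tax: taxable = £26,724.00
  £1,561.80 + 20.6% × (£26,724.00 − £12,400.00) = £1,561.80 + 20.6% × £14,324.00 = £4,512.54
Supplemental (21.3% flat on bonus): 21.3% × £6,650.00 = £1,416.45
Total income tax: £4,512.54 + £1,416.45 = £5,928.99

£5,928.99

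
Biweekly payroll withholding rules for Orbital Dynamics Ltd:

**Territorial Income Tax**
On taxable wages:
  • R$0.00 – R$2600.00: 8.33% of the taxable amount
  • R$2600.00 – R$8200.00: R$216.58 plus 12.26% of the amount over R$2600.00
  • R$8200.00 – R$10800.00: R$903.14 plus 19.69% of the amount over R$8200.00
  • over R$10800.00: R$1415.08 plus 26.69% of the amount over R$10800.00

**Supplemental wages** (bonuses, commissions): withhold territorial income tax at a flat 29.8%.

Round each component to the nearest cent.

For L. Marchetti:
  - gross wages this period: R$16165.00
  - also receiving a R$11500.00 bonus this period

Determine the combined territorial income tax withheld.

R$6274.00

Territorial Income Tax: taxable = R$16165.00
  R$1415.08 + 26.69% × (R$16165.00 − R$10800.00) = R$1415.08 + 26.69% × R$5365.00 = R$2847.00
Supplemental (29.8% flat on bonus): 29.8% × R$11500.00 = R$3427.00
Total territorial income tax: R$2847.00 + R$3427.00 = R$6274.00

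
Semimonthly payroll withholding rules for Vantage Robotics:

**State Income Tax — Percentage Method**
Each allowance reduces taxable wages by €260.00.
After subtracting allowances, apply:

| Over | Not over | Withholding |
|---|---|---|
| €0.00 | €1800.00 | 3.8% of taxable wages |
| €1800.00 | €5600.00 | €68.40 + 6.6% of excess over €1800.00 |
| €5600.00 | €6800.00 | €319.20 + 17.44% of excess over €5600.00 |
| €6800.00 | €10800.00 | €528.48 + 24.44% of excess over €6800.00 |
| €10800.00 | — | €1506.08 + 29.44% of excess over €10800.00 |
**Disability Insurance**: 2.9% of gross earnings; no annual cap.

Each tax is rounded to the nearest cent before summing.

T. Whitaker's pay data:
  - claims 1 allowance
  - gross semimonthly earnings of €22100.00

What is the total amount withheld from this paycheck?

State Income Tax: taxable = €22100.00 − 1×€260.00 = €21840.00
  €1506.08 + 29.44% × (€21840.00 − €10800.00) = €1506.08 + 29.44% × €11040.00 = €4756.26
Disability Insurance: 2.9% × €22100.00 = €640.90
Total: €4756.26 + €640.90 = €5397.16

€5397.16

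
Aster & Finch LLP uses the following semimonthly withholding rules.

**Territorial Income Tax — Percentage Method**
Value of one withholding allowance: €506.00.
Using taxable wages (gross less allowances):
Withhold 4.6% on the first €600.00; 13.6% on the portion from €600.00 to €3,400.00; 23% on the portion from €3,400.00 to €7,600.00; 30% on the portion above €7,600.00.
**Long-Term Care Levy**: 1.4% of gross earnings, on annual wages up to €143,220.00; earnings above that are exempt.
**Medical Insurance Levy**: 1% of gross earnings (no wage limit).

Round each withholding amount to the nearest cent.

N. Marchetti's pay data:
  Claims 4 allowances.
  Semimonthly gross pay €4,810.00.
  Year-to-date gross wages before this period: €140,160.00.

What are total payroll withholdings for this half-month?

€415.84

Territorial Income Tax: taxable = €4,810.00 − 4×€506.00 = €2,786.00
  €27.60 + 13.6% × (€2,786.00 − €600.00) = €27.60 + 13.6% × €2,186.00 = €324.90
Long-Term Care Levy: cap €143,220.00 − YTD €140,160.00 = €3,060.00 subject; 1.4% × €3,060.00 = €42.84
Medical Insurance Levy: 1% × €4,810.00 = €48.10
Total: €324.90 + €42.84 + €48.10 = €415.84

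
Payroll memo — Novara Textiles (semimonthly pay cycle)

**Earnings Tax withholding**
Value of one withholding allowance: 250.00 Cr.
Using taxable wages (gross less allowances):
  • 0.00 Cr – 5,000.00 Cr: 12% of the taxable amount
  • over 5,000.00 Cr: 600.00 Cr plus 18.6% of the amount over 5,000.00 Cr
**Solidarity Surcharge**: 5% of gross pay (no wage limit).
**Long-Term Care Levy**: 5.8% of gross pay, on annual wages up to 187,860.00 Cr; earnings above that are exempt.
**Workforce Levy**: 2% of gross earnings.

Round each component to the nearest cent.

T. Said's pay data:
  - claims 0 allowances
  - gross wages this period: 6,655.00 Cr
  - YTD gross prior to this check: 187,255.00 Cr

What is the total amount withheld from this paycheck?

1,408.77 Cr

Earnings Tax: taxable = 6,655.00 Cr
  600.00 Cr + 18.6% × (6,655.00 Cr − 5,000.00 Cr) = 600.00 Cr + 18.6% × 1,655.00 Cr = 907.83 Cr
Solidarity Surcharge: 5% × 6,655.00 Cr = 332.75 Cr
Long-Term Care Levy: cap 187,860.00 Cr − YTD 187,255.00 Cr = 605.00 Cr subject; 5.8% × 605.00 Cr = 35.09 Cr
Workforce Levy: 2% × 6,655.00 Cr = 133.10 Cr
Total: 907.83 Cr + 332.75 Cr + 35.09 Cr + 133.10 Cr = 1,408.77 Cr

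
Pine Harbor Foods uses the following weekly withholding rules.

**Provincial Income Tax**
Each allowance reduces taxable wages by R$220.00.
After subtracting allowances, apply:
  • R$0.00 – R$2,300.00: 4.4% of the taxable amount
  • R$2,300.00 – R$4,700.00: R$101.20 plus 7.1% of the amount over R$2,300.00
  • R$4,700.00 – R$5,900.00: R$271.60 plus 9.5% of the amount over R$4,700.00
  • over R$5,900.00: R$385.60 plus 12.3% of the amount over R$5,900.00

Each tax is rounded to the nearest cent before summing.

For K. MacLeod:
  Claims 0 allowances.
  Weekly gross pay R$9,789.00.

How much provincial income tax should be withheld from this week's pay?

R$863.95

Provincial Income Tax: taxable = R$9,789.00
  R$385.60 + 12.3% × (R$9,789.00 − R$5,900.00) = R$385.60 + 12.3% × R$3,889.00 = R$863.95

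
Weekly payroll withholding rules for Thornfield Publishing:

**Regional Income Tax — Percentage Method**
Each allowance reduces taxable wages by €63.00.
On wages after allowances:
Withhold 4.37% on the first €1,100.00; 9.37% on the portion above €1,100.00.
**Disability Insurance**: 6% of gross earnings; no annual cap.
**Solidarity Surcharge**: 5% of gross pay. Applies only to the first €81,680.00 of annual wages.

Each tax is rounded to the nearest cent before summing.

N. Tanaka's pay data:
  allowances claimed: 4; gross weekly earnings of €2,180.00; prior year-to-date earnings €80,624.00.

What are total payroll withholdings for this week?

€309.25

Regional Income Tax: taxable = €2,180.00 − 4×€63.00 = €1,928.00
  €48.07 + 9.37% × (€1,928.00 − €1,100.00) = €48.07 + 9.37% × €828.00 = €125.65
Disability Insurance: 6% × €2,180.00 = €130.80
Solidarity Surcharge: cap €81,680.00 − YTD €80,624.00 = €1,056.00 subject; 5% × €1,056.00 = €52.80
Total: €125.65 + €130.80 + €52.80 = €309.25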